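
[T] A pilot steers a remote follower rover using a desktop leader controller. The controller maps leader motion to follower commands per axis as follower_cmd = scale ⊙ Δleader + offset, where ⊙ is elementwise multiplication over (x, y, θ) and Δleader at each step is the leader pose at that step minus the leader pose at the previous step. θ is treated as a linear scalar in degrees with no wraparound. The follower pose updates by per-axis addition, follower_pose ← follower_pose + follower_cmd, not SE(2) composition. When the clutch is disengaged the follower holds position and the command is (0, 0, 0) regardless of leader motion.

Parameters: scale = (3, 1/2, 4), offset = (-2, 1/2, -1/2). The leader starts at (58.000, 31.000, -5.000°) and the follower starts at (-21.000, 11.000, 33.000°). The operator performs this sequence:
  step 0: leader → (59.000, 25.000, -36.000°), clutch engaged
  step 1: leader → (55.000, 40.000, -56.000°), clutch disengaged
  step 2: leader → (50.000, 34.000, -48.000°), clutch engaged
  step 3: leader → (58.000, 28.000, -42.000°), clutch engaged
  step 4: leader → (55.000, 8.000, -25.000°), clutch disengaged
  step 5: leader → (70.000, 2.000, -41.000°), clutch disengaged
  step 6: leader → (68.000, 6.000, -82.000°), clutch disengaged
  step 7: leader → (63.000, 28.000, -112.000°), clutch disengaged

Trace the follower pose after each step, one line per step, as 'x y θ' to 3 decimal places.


step 0: Δleader=(1.000, -6.000, -31.000°), engaged; cmd=(1.000, -2.500, -124.500°) → follower=(-20.000, 8.500, -91.500°)
step 1: Δleader=(-4.000, 15.000, -20.000°), disengaged; cmd=(0,0,0) → follower holds at (-20.000, 8.500, -91.500°)
step 2: Δleader=(-5.000, -6.000, 8.000°), engaged; cmd=(-17.000, -2.500, 31.500°) → follower=(-37.000, 6.000, -60.000°)
step 3: Δleader=(8.000, -6.000, 6.000°), engaged; cmd=(22.000, -2.500, 23.500°) → follower=(-15.000, 3.500, -36.500°)
step 4: Δleader=(-3.000, -20.000, 17.000°), disengaged; cmd=(0,0,0) → follower holds at (-15.000, 3.500, -36.500°)
step 5: Δleader=(15.000, -6.000, -16.000°), disengaged; cmd=(0,0,0) → follower holds at (-15.000, 3.500, -36.500°)
step 6: Δleader=(-2.000, 4.000, -41.000°), disengaged; cmd=(0,0,0) → follower holds at (-15.000, 3.500, -36.500°)
step 7: Δleader=(-5.000, 22.000, -30.000°), disengaged; cmd=(0,0,0) → follower holds at (-15.000, 3.500, -36.500°)

-20.000 8.500 -91.500
-20.000 8.500 -91.500
-37.000 6.000 -60.000
-15.000 3.500 -36.500
-15.000 3.500 -36.500
-15.000 3.500 -36.500
-15.000 3.500 -36.500
-15.000 3.500 -36.500


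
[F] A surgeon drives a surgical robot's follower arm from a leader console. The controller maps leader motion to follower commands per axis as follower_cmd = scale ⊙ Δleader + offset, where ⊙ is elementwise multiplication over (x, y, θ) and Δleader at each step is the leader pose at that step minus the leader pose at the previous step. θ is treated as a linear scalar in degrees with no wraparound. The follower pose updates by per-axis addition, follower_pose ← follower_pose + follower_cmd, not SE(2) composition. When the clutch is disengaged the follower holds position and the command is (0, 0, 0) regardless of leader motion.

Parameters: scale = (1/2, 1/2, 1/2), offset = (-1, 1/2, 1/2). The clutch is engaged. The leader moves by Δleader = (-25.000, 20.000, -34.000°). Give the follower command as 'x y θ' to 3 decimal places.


axis x: 1/2·-25.000 + -1 = -13.500
axis y: 1/2·20.000 + 1/2 = 10.500
axis θ: 1/2·-34.000 + 1/2 = -16.500

-13.500 10.500 -16.500


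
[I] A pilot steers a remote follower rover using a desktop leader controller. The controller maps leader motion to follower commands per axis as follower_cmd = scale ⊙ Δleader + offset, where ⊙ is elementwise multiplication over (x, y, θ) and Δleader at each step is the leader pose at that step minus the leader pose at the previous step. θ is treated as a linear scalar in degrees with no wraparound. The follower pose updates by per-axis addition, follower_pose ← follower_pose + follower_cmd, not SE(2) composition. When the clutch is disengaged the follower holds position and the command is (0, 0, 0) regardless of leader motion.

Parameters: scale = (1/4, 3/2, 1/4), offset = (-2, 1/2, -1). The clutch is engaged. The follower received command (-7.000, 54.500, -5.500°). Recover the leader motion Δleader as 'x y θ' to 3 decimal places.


axis x: (-7.000 − -2) / (1/4) = -20.000
axis y: (54.500 − 1/2) / (3/2) = 36.000
axis θ: (-5.500 − -1) / (1/4) = -18.000

-20.000 36.000 -18.000


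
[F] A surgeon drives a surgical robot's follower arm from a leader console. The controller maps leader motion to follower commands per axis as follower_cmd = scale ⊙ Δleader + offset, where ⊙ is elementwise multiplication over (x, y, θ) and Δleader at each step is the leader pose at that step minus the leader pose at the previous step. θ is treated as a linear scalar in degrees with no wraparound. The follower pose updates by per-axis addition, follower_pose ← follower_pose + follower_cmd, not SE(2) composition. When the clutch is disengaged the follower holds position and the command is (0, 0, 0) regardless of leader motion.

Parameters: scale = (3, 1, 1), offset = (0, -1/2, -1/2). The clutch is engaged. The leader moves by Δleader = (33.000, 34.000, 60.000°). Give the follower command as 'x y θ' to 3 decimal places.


axis x: 3·33.000 + 0 = 99.000
axis y: 1·34.000 + -1/2 = 33.500
axis θ: 1·60.000 + -1/2 = 59.500

99.000 33.500 59.500


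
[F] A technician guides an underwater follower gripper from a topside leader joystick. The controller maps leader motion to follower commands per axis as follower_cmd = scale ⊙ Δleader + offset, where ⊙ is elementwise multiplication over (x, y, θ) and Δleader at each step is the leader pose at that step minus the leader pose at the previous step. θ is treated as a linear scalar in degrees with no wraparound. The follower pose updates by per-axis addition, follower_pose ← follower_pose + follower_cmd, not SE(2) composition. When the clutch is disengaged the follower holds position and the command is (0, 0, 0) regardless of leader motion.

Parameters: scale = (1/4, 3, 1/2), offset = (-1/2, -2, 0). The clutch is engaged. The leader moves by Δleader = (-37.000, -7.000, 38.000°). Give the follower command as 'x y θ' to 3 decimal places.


-9.750 -23.000 19.000

axis x: 1/4·-37.000 + -1/2 = -9.750
axis y: 3·-7.000 + -2 = -23.000
axis θ: 1/2·38.000 + 0 = 19.000


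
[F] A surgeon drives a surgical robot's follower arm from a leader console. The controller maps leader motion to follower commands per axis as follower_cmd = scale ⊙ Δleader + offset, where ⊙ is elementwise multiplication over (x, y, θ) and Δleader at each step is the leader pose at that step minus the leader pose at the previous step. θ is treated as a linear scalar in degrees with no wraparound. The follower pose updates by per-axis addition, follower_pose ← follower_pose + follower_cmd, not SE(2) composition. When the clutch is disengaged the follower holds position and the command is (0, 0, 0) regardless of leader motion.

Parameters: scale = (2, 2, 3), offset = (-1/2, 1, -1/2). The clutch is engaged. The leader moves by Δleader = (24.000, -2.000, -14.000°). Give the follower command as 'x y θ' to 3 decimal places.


47.500 -3.000 -42.500

axis x: 2·24.000 + -1/2 = 47.500
axis y: 2·-2.000 + 1 = -3.000
axis θ: 3·-14.000 + -1/2 = -42.500


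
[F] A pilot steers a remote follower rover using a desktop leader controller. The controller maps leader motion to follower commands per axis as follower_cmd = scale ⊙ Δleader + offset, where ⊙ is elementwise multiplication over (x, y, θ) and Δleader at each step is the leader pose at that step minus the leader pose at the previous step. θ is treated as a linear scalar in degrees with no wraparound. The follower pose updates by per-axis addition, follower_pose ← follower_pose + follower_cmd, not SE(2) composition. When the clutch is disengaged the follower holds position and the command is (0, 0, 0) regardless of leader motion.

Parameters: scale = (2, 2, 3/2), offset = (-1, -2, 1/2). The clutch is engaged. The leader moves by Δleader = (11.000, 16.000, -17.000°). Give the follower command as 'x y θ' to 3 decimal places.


21.000 30.000 -25.000

axis x: 2·11.000 + -1 = 21.000
axis y: 2·16.000 + -2 = 30.000
axis θ: 3/2·-17.000 + 1/2 = -25.000


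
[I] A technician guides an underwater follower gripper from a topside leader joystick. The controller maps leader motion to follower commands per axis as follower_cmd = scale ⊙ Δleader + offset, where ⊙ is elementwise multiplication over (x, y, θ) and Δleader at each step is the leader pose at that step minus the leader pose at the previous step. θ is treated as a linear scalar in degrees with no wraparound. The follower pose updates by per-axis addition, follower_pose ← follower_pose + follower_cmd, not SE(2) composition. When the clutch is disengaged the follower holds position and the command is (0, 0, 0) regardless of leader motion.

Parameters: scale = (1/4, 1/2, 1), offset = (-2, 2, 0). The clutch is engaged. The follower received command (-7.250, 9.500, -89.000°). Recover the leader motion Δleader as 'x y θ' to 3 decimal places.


-21.000 15.000 -89.000

axis x: (-7.250 − -2) / (1/4) = -21.000
axis y: (9.500 − 2) / (1/2) = 15.000
axis θ: (-89.000 − 0) / (1) = -89.000


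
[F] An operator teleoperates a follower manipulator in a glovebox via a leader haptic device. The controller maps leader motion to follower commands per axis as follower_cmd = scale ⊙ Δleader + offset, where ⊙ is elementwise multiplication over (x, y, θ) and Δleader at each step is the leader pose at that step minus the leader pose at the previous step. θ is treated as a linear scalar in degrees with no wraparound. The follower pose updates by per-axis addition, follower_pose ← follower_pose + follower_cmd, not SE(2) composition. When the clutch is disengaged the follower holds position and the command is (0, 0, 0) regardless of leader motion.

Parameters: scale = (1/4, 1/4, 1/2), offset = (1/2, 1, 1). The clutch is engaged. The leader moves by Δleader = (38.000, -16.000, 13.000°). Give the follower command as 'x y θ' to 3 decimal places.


10.000 -3.000 7.500

axis x: 1/4·38.000 + 1/2 = 10.000
axis y: 1/4·-16.000 + 1 = -3.000
axis θ: 1/2·13.000 + 1 = 7.500


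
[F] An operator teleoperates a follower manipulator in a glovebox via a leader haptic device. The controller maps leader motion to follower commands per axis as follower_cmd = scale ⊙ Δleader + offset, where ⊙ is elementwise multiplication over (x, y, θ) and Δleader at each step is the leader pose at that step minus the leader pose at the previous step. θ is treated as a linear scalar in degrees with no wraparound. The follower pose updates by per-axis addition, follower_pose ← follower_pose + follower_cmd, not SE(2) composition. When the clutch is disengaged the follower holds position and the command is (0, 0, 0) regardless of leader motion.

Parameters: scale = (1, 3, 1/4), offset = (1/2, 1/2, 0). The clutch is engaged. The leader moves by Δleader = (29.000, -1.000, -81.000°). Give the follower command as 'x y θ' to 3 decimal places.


29.500 -2.500 -20.250

axis x: 1·29.000 + 1/2 = 29.500
axis y: 3·-1.000 + 1/2 = -2.500
axis θ: 1/4·-81.000 + 0 = -20.250


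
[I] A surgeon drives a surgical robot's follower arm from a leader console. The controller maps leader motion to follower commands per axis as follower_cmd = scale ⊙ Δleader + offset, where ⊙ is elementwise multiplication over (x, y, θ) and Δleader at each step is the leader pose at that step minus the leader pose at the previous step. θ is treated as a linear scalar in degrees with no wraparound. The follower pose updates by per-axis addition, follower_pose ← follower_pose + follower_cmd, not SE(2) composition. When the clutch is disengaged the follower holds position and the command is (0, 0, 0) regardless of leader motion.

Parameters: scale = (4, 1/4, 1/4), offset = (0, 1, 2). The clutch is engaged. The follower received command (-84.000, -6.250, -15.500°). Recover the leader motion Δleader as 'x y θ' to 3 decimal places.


-21.000 -29.000 -70.000

axis x: (-84.000 − 0) / (4) = -21.000
axis y: (-6.250 − 1) / (1/4) = -29.000
axis θ: (-15.500 − 2) / (1/4) = -70.000


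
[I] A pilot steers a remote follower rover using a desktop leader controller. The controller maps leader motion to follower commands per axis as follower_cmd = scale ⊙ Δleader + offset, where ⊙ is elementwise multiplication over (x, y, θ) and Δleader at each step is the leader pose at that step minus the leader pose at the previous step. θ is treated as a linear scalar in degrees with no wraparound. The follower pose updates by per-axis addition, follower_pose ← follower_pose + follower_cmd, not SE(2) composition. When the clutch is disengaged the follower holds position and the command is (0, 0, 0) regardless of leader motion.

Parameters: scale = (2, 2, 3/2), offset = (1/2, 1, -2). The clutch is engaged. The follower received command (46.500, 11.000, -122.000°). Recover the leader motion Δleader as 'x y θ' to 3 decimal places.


axis x: (46.500 − 1/2) / (2) = 23.000
axis y: (11.000 − 1) / (2) = 5.000
axis θ: (-122.000 − -2) / (3/2) = -80.000

23.000 5.000 -80.000


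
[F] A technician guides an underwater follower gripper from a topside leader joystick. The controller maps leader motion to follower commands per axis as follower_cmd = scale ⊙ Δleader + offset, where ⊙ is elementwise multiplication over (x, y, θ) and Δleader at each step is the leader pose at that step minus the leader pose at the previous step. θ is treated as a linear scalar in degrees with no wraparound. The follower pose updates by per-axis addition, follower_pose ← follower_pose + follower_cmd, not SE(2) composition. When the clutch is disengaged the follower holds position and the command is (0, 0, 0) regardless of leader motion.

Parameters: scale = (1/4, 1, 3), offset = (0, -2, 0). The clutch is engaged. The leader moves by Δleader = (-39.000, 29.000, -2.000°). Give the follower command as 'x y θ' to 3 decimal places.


-9.750 27.000 -6.000

axis x: 1/4·-39.000 + 0 = -9.750
axis y: 1·29.000 + -2 = 27.000
axis θ: 3·-2.000 + 0 = -6.000


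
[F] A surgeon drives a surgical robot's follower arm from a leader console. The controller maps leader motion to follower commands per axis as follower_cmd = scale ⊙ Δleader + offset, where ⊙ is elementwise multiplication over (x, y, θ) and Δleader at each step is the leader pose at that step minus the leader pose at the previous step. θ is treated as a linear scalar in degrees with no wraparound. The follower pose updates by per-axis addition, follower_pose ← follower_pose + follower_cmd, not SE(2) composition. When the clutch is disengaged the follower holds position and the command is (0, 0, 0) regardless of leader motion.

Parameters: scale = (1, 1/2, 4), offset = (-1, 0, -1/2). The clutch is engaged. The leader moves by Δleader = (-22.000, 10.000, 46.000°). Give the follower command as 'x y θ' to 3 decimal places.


-23.000 5.000 183.500

axis x: 1·-22.000 + -1 = -23.000
axis y: 1/2·10.000 + 0 = 5.000
axis θ: 4·46.000 + -1/2 = 183.500


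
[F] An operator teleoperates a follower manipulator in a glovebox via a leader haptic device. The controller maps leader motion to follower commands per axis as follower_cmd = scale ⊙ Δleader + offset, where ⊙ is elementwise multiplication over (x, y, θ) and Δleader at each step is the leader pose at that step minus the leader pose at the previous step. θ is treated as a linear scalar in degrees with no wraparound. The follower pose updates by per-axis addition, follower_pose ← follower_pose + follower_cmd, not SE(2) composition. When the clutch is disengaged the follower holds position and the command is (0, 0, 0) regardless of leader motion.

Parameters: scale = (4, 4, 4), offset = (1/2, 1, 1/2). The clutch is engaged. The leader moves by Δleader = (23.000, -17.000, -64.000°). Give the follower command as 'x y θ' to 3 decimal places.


axis x: 4·23.000 + 1/2 = 92.500
axis y: 4·-17.000 + 1 = -67.000
axis θ: 4·-64.000 + 1/2 = -255.500

92.500 -67.000 -255.500


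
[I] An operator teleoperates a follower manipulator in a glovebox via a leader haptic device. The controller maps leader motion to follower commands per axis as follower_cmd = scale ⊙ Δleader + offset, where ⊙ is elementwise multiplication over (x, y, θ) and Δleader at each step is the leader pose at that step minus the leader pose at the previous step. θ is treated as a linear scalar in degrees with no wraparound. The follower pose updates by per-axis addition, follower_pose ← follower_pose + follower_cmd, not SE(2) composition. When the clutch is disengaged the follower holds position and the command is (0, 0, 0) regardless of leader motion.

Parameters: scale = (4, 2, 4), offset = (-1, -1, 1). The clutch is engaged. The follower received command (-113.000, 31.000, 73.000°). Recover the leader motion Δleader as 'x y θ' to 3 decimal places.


axis x: (-113.000 − -1) / (4) = -28.000
axis y: (31.000 − -1) / (2) = 16.000
axis θ: (73.000 − 1) / (4) = 18.000

-28.000 16.000 18.000


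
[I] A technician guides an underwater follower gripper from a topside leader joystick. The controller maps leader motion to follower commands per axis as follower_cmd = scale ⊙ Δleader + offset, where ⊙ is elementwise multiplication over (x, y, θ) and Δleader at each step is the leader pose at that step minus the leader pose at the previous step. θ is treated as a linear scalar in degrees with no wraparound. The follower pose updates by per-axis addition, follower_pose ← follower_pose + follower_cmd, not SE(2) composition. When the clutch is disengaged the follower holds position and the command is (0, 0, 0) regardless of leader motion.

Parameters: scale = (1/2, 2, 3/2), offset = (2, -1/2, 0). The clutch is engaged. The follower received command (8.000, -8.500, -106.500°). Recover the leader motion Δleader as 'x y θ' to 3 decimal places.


axis x: (8.000 − 2) / (1/2) = 12.000
axis y: (-8.500 − -1/2) / (2) = -4.000
axis θ: (-106.500 − 0) / (3/2) = -71.000

12.000 -4.000 -71.000


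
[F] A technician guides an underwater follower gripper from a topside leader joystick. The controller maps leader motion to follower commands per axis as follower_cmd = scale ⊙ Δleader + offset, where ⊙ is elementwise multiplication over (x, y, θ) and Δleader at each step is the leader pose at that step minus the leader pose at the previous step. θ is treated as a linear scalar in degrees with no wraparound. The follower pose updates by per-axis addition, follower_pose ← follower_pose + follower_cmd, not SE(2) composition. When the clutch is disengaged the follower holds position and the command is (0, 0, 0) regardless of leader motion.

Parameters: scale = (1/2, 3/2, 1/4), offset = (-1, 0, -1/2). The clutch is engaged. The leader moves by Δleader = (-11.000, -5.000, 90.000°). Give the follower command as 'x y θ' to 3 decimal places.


axis x: 1/2·-11.000 + -1 = -6.500
axis y: 3/2·-5.000 + 0 = -7.500
axis θ: 1/4·90.000 + -1/2 = 22.000

-6.500 -7.500 22.000


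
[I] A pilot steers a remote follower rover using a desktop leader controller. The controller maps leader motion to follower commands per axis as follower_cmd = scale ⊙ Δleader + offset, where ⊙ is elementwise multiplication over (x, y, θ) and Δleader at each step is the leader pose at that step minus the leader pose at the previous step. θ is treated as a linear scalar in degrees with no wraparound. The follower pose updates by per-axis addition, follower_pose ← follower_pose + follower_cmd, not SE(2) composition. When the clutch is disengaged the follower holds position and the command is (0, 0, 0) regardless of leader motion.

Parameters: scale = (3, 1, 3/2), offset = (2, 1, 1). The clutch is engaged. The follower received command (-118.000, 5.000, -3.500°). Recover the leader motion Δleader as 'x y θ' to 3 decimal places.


-40.000 4.000 -3.000

axis x: (-118.000 − 2) / (3) = -40.000
axis y: (5.000 − 1) / (1) = 4.000
axis θ: (-3.500 − 1) / (3/2) = -3.000


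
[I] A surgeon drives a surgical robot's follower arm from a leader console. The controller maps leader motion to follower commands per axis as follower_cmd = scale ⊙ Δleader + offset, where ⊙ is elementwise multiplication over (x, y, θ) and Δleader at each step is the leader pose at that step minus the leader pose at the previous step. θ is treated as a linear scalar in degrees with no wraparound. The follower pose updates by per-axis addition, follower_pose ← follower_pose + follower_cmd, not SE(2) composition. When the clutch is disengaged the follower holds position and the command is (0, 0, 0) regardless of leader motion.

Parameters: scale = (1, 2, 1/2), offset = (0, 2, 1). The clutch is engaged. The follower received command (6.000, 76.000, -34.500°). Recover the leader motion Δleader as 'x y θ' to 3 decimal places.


6.000 37.000 -71.000

axis x: (6.000 − 0) / (1) = 6.000
axis y: (76.000 − 2) / (2) = 37.000
axis θ: (-34.500 − 1) / (1/2) = -71.000


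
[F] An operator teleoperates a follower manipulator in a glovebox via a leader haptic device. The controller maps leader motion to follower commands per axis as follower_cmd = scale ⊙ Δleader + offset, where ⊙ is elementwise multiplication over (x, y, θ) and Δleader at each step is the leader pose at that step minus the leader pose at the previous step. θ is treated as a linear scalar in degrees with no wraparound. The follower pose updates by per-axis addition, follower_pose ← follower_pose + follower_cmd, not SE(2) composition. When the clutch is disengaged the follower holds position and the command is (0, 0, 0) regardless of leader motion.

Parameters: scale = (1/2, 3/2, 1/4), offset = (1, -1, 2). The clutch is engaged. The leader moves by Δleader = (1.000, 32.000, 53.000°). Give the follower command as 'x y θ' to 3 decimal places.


axis x: 1/2·1.000 + 1 = 1.500
axis y: 3/2·32.000 + -1 = 47.000
axis θ: 1/4·53.000 + 2 = 15.250

1.500 47.000 15.250


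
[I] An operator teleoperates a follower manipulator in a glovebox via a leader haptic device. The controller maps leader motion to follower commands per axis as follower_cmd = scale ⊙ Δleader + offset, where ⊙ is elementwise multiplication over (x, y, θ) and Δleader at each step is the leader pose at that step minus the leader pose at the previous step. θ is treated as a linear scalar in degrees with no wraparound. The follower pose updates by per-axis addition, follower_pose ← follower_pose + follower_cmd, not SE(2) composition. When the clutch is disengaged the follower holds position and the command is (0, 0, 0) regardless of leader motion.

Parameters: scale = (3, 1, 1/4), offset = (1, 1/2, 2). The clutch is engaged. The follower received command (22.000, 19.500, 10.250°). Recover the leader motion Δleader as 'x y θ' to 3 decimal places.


7.000 19.000 33.000

axis x: (22.000 − 1) / (3) = 7.000
axis y: (19.500 − 1/2) / (1) = 19.000
axis θ: (10.250 − 2) / (1/4) = 33.000


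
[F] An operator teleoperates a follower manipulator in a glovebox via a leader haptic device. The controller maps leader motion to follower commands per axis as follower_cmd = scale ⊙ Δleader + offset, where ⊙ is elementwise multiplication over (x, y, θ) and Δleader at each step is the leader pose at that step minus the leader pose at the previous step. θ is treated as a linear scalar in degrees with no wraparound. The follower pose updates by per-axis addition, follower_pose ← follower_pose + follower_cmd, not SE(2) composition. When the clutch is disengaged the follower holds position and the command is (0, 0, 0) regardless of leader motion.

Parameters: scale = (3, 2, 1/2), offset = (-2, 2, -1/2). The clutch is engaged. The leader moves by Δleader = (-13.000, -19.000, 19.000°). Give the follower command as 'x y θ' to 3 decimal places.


axis x: 3·-13.000 + -2 = -41.000
axis y: 2·-19.000 + 2 = -36.000
axis θ: 1/2·19.000 + -1/2 = 9.000

-41.000 -36.000 9.000


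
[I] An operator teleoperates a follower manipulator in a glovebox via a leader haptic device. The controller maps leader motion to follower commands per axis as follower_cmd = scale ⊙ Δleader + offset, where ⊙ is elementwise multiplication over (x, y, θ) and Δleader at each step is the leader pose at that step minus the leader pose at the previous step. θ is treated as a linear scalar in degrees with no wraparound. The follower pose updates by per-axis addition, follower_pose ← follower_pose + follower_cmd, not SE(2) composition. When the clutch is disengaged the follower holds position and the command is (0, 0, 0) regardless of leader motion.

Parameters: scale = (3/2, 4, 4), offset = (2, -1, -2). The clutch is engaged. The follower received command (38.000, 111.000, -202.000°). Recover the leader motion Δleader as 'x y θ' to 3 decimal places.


24.000 28.000 -50.000

axis x: (38.000 − 2) / (3/2) = 24.000
axis y: (111.000 − -1) / (4) = 28.000
axis θ: (-202.000 − -2) / (4) = -50.000


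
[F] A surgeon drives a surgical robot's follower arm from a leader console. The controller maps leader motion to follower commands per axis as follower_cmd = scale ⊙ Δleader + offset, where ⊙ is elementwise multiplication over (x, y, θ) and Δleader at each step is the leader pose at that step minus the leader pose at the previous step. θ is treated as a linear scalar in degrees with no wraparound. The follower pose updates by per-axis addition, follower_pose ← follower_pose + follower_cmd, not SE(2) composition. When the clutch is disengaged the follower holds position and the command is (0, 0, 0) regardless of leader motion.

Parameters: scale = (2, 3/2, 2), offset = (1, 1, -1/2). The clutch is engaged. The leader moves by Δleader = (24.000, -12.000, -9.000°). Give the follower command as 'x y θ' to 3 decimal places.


axis x: 2·24.000 + 1 = 49.000
axis y: 3/2·-12.000 + 1 = -17.000
axis θ: 2·-9.000 + -1/2 = -18.500

49.000 -17.000 -18.500


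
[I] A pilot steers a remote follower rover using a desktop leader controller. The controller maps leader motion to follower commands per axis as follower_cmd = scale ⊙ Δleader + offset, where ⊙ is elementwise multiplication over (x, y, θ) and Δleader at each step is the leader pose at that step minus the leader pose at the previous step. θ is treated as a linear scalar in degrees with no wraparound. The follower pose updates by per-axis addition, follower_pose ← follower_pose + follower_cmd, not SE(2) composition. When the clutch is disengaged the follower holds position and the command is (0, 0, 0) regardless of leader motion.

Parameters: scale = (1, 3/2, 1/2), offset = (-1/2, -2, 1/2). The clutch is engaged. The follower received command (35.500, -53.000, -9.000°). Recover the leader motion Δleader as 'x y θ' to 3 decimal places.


36.000 -34.000 -19.000

axis x: (35.500 − -1/2) / (1) = 36.000
axis y: (-53.000 − -2) / (3/2) = -34.000
axis θ: (-9.000 − 1/2) / (1/2) = -19.000


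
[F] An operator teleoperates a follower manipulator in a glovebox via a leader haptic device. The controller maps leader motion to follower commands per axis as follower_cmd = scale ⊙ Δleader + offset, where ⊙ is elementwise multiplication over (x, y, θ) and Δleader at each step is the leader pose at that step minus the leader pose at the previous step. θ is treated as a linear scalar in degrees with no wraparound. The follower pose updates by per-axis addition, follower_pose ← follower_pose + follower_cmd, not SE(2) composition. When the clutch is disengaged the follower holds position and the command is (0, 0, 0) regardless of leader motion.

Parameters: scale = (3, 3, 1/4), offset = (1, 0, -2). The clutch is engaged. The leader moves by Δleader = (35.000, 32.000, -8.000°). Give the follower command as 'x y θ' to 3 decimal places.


axis x: 3·35.000 + 1 = 106.000
axis y: 3·32.000 + 0 = 96.000
axis θ: 1/4·-8.000 + -2 = -4.000

106.000 96.000 -4.000


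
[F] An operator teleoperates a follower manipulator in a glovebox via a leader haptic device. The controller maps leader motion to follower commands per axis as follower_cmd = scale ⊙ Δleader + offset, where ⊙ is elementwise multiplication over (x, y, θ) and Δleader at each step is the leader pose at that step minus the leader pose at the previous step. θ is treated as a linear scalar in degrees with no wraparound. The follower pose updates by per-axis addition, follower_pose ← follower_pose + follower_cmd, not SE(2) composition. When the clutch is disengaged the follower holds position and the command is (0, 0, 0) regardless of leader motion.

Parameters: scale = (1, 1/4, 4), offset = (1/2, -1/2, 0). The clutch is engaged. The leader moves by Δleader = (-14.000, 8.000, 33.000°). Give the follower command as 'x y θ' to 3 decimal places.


axis x: 1·-14.000 + 1/2 = -13.500
axis y: 1/4·8.000 + -1/2 = 1.500
axis θ: 4·33.000 + 0 = 132.000

-13.500 1.500 132.000


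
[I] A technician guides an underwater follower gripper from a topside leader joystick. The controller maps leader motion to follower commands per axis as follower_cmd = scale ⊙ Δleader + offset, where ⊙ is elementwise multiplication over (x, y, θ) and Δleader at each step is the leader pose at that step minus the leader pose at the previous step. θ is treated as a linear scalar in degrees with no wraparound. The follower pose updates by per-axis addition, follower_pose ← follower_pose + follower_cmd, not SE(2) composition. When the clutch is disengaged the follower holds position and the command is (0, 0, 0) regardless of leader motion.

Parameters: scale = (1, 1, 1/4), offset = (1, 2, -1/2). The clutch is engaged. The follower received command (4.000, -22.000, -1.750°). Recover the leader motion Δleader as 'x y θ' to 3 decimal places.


axis x: (4.000 − 1) / (1) = 3.000
axis y: (-22.000 − 2) / (1) = -24.000
axis θ: (-1.750 − -1/2) / (1/4) = -5.000

3.000 -24.000 -5.000


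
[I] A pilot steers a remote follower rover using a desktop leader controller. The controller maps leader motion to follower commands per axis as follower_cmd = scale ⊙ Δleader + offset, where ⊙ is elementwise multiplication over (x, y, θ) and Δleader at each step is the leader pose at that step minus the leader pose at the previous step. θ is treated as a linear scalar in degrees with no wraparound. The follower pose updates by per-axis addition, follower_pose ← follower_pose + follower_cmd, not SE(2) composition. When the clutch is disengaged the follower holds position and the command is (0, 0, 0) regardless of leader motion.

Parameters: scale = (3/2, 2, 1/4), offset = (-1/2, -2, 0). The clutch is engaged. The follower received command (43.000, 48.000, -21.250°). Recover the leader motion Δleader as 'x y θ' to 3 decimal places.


axis x: (43.000 − -1/2) / (3/2) = 29.000
axis y: (48.000 − -2) / (2) = 25.000
axis θ: (-21.250 − 0) / (1/4) = -85.000

29.000 25.000 -85.000


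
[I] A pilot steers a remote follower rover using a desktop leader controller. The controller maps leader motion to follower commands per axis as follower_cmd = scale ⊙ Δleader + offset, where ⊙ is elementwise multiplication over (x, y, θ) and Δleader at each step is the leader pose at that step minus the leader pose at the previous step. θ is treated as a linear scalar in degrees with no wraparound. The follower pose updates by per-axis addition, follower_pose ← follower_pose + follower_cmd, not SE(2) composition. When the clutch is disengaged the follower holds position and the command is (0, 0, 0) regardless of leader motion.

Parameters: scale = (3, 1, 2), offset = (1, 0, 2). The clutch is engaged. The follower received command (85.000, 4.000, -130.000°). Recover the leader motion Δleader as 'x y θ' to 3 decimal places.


28.000 4.000 -66.000

axis x: (85.000 − 1) / (3) = 28.000
axis y: (4.000 − 0) / (1) = 4.000
axis θ: (-130.000 − 2) / (2) = -66.000


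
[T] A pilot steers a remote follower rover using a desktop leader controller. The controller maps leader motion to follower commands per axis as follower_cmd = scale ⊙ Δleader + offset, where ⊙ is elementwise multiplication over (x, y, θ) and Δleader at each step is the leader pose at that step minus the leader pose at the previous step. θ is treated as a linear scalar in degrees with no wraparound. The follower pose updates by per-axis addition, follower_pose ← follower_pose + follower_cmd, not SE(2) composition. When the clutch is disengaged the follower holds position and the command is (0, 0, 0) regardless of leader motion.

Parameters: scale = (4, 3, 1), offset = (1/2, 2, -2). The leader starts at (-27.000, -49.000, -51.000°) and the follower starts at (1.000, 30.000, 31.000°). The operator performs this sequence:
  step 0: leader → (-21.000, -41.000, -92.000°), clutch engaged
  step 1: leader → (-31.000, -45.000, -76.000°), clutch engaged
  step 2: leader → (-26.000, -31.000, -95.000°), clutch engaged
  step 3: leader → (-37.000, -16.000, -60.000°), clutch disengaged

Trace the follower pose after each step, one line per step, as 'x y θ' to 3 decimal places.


25.500 56.000 -12.000
-14.000 46.000 2.000
6.500 90.000 -19.000
6.500 90.000 -19.000

step 0: Δleader=(6.000, 8.000, -41.000°), engaged; cmd=(24.500, 26.000, -43.000°) → follower=(25.500, 56.000, -12.000°)
step 1: Δleader=(-10.000, -4.000, 16.000°), engaged; cmd=(-39.500, -10.000, 14.000°) → follower=(-14.000, 46.000, 2.000°)
step 2: Δleader=(5.000, 14.000, -19.000°), engaged; cmd=(20.500, 44.000, -21.000°) → follower=(6.500, 90.000, -19.000°)
step 3: Δleader=(-11.000, 15.000, 35.000°), disengaged; cmd=(0,0,0) → follower holds at (6.500, 90.000, -19.000°)


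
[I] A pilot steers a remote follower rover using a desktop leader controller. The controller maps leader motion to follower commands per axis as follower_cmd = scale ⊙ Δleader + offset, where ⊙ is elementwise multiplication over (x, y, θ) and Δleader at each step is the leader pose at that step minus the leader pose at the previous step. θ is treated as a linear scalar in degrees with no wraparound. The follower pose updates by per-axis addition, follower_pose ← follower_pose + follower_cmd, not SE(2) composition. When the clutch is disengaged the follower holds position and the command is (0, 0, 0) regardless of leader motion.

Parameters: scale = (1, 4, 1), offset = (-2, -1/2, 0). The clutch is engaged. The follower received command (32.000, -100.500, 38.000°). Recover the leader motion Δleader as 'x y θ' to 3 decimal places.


34.000 -25.000 38.000

axis x: (32.000 − -2) / (1) = 34.000
axis y: (-100.500 − -1/2) / (4) = -25.000
axis θ: (38.000 − 0) / (1) = 38.000


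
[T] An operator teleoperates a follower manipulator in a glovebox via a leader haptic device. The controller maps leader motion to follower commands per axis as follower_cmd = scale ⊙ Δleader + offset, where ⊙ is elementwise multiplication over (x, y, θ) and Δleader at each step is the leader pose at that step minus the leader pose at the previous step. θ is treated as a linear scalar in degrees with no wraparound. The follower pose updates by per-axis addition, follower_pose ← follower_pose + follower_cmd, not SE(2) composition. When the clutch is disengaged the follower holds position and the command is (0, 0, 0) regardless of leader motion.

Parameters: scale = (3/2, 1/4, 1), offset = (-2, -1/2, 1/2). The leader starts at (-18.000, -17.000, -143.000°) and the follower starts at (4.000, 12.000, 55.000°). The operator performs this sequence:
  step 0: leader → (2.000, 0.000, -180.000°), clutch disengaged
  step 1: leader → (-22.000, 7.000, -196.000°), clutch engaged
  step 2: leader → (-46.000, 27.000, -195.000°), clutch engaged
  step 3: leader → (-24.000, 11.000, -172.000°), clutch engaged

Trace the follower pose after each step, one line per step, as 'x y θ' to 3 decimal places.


4.000 12.000 55.000
-34.000 13.250 39.500
-72.000 17.750 41.000
-41.000 13.250 64.500

step 0: Δleader=(20.000, 17.000, -37.000°), disengaged; cmd=(0,0,0) → follower holds at (4.000, 12.000, 55.000°)
step 1: Δleader=(-24.000, 7.000, -16.000°), engaged; cmd=(-38.000, 1.250, -15.500°) → follower=(-34.000, 13.250, 39.500°)
step 2: Δleader=(-24.000, 20.000, 1.000°), engaged; cmd=(-38.000, 4.500, 1.500°) → follower=(-72.000, 17.750, 41.000°)
step 3: Δleader=(22.000, -16.000, 23.000°), engaged; cmd=(31.000, -4.500, 23.500°) → follower=(-41.000, 13.250, 64.500°)


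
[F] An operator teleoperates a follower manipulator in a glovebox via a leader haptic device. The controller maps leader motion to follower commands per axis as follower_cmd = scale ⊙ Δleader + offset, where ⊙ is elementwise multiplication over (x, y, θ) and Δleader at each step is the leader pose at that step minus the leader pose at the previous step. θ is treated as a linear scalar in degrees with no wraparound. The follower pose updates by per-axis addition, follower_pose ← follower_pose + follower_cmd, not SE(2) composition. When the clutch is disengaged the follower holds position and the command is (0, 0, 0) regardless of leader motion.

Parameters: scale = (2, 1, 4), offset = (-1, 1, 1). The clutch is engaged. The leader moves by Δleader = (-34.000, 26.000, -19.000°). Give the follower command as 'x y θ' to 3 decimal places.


-69.000 27.000 -75.000

axis x: 2·-34.000 + -1 = -69.000
axis y: 1·26.000 + 1 = 27.000
axis θ: 4·-19.000 + 1 = -75.000


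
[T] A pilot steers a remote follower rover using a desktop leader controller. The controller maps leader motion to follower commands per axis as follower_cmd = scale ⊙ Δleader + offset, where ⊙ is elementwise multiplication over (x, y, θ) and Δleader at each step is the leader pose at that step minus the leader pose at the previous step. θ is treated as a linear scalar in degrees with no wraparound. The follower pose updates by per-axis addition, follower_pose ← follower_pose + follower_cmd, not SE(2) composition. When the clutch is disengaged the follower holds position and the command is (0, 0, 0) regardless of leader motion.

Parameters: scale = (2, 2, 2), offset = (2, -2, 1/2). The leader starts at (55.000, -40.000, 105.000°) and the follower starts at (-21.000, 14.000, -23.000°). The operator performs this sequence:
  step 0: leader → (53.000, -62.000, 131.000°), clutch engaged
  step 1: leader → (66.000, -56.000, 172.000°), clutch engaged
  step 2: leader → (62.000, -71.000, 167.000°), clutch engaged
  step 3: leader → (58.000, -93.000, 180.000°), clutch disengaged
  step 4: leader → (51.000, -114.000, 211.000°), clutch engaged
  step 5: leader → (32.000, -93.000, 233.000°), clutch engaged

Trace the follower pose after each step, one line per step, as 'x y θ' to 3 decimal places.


step 0: Δleader=(-2.000, -22.000, 26.000°), engaged; cmd=(-2.000, -46.000, 52.500°) → follower=(-23.000, -32.000, 29.500°)
step 1: Δleader=(13.000, 6.000, 41.000°), engaged; cmd=(28.000, 10.000, 82.500°) → follower=(5.000, -22.000, 112.000°)
step 2: Δleader=(-4.000, -15.000, -5.000°), engaged; cmd=(-6.000, -32.000, -9.500°) → follower=(-1.000, -54.000, 102.500°)
step 3: Δleader=(-4.000, -22.000, 13.000°), disengaged; cmd=(0,0,0) → follower holds at (-1.000, -54.000, 102.500°)
step 4: Δleader=(-7.000, -21.000, 31.000°), engaged; cmd=(-12.000, -44.000, 62.500°) → follower=(-13.000, -98.000, 165.000°)
step 5: Δleader=(-19.000, 21.000, 22.000°), engaged; cmd=(-36.000, 40.000, 44.500°) → follower=(-49.000, -58.000, 209.500°)

-23.000 -32.000 29.500
5.000 -22.000 112.000
-1.000 -54.000 102.500
-1.000 -54.000 102.500
-13.000 -98.000 165.000
-49.000 -58.000 209.500


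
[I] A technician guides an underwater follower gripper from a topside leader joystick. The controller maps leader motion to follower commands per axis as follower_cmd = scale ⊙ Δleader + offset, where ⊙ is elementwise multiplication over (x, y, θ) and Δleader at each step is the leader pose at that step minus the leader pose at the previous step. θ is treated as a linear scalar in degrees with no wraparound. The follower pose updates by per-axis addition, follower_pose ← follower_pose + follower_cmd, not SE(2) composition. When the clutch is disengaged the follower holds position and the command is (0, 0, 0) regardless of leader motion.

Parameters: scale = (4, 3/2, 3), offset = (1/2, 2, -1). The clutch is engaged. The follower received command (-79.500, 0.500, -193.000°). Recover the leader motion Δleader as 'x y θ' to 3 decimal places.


-20.000 -1.000 -64.000

axis x: (-79.500 − 1/2) / (4) = -20.000
axis y: (0.500 − 2) / (3/2) = -1.000
axis θ: (-193.000 − -1) / (3) = -64.000
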